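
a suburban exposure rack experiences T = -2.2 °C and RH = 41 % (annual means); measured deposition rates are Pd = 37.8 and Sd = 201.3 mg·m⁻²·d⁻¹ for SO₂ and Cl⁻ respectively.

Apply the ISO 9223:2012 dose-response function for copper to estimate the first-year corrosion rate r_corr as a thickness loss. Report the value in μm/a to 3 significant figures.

copper: f(T) = +0.126·(T−10) [T≤10 °C] = -1.5372
  Pd branch = 0.0053·Pd^0.26·e^(0.059·RH+f) = 0.03291 μm/a
  Cl⁻ term: 0.01025·201.3^0.27·exp(0.036·41+0.049·-2.2) = 0.1686
  sum: 0.03291 + 0.1686 → r_corr = 0.2016 μm/a

r_corr = 0.202 μm/a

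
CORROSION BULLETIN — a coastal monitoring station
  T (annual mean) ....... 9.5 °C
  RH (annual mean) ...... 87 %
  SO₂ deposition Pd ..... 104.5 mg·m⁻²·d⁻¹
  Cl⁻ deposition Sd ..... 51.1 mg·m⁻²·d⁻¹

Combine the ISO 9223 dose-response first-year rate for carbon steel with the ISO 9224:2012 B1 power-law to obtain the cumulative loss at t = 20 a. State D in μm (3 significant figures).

D(20) = 647 μm

carbon steel: temperature factor f = +0.150·(-0.5) = -0.0750
  sulphur-dioxide contribution → 105 μm/a
  chloride contribution → 30.18 μm/a
  ⇒ r_corr(carbon steel) = 135.1 μm/a
Long-term exponent b (ISO 9224 Table 2, B1) = 0.523
  D(20) = 135.1 × 20^0.523 = 135.1 × 4.791 = 647.5 μm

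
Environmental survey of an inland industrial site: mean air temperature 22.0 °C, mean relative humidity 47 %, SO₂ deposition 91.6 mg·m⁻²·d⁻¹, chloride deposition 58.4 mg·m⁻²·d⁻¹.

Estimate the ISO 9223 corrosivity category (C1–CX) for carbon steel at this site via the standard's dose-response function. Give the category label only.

carbon steel: f(T) = -0.054·(T−10) [T>10 °C] = -0.6480
  sulphur-dioxide contribution → 24.83 μm/a
  chloride contribution → 14.44 μm/a
  ⇒ r_corr(carbon steel) = 39.27 μm/a
39.3 μm/a falls in (25, 50] for carbon steel → category C3

C3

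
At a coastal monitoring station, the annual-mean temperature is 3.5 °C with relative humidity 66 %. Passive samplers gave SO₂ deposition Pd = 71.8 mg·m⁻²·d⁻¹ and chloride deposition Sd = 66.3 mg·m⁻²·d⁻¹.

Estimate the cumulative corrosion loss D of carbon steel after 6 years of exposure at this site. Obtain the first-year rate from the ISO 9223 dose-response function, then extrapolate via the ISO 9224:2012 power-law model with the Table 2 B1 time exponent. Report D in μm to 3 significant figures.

D(6) = 94.5 μm

carbon steel: temperature factor f = +0.150·(-6.5) = -0.9750
  Pd branch = 1.77·Pd^0.52·e^(0.02·RH+f) = 23.07 μm/a
  Sd branch = 0.102·Sd^0.62·e^(0.033·RH+0.04·T) = 13.95 μm/a
  r_corr = 23.07 + 13.95 = 37.02 μm/a
ISO 9224: D(t) = r_corr · t^b with b = 0.523 (carbon steel, B1)
  D(6) = 37.02 × 6^0.523 = 37.02 × 2.553 = 94.49 μm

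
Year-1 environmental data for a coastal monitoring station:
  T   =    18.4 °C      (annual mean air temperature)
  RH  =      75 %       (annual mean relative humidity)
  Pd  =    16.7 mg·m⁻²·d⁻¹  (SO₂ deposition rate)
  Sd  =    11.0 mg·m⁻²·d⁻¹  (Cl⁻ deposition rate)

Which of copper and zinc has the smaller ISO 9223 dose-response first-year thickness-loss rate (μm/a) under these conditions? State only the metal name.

copper

copper: T>10 °C ⇒ hinge -0.080·(18.4−10) = -0.6720
  SO₂ term: 0.0053·16.7^0.26·exp(0.059·75-0.6720) = 0.47
  Cl⁻ term: 0.01025·11.0^0.27·exp(0.036·75+0.049·18.4) = 0.7179
  r_corr = 0.47 + 0.7179 = 1.188 μm/a
zinc: f(T) = -0.071·(T−10) [T>10 °C] = -0.5964
  Pd branch = 0.0129·Pd^0.44·e^(0.046·RH+f) = 0.7725 μm/a
  Cl⁻ term: 0.0175·11.0^0.57·exp(0.008·75+0.085·18.4) = 0.5976
  sum: 0.7725 + 0.5976 → r_corr = 1.37 μm/a
Ordering by μm/a: zinc (1.37) > copper (1.19)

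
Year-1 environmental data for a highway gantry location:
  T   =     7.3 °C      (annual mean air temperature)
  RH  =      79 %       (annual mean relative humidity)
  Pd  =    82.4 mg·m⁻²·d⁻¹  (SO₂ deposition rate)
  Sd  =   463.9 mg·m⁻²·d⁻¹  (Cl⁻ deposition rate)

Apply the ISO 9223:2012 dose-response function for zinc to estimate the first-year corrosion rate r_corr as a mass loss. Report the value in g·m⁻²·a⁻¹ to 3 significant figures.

r_corr = 36.4 g·m⁻²·a⁻¹

zinc: T≤10 °C ⇒ hinge +0.038·(7.3−10) = -0.1026
  Pd branch = 0.0129·Pd^0.44·e^(0.046·RH+f) = 3.071 μm/a
  Cl⁻ term: 0.0175·463.9^0.57·exp(0.008·79+0.085·7.3) = 2.027
  sum: 3.071 + 2.027 → r_corr = 5.098 μm/a
Convert to mass loss: 5.098 μm/a × 7.14 g/cm³ = 36.4 g·m⁻²·a⁻¹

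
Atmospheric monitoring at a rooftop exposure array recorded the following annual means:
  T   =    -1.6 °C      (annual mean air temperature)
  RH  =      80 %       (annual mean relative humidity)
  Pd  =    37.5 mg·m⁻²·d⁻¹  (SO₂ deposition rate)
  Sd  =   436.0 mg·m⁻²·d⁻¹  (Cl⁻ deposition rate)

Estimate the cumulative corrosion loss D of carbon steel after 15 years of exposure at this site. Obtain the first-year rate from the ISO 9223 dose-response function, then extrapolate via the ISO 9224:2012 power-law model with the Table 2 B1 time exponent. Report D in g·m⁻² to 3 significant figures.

carbon steel: f(T) = +0.150·(T−10) [T≤10 °C] = -1.7400
  Pd branch = 1.77·Pd^0.52·e^(0.02·RH+f) = 10.13 μm/a
  Cl⁻ term: 0.102·436.0^0.62·exp(0.033·80+0.04·-1.6) = 58.05
  r_corr = 10.13 + 58.05 = 68.18 μm/a
Power-law: D(15) = r_corr · 15^0.523
  D(15) = 68.18 × 15^0.523 = 68.18 × 4.122 = 281 μm
  Mass loss = 281 μm × 7.85 g/cm³ = 2206 g·m⁻²

D(15) = 2.21e+03 g·m⁻²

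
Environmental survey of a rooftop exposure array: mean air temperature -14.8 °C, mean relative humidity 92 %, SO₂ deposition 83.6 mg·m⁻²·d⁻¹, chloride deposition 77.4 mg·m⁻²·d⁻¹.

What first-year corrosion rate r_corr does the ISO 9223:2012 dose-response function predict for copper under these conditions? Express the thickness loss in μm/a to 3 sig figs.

r_corr = 0.608 μm/a

copper: f(T) = +0.126·(T−10) [T≤10 °C] = -3.1248
  SO₂ term: 0.0053·83.6^0.26·exp(0.059·92-3.1248) = 0.1676
  Sd branch = 0.01025·Sd^0.27·e^(0.036·RH+0.049·T) = 0.4407 μm/a
  sum: 0.1676 + 0.4407 → r_corr = 0.6083 μm/a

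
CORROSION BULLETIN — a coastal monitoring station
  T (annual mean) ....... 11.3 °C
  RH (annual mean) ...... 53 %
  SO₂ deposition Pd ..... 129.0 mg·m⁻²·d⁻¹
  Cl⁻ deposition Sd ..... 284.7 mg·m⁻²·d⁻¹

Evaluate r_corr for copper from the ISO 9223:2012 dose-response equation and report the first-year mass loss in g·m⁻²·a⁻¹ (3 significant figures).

r_corr = 8.41 g·m⁻²·a⁻¹

copper: T>10 °C ⇒ hinge -0.080·(11.3−10) = -0.1040
  Pd branch = 0.0053·Pd^0.26·e^(0.059·RH+f) = 0.3854 μm/a
  Cl⁻ term: 0.01025·284.7^0.27·exp(0.036·53+0.049·11.3) = 0.5527
  sum: 0.3854 + 0.5527 → r_corr = 0.9381 μm/a
Convert to mass loss: 0.9381 μm/a × 8.96 g/cm³ = 8.406 g·m⁻²·a⁻¹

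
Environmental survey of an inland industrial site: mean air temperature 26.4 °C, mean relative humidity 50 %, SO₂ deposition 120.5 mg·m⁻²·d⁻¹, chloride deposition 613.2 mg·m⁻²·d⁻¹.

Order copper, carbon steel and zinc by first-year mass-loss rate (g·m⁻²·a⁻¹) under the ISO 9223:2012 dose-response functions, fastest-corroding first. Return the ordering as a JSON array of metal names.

["carbon steel", "zinc", "copper"]

copper: temperature factor f = -0.080·(16.4) = -1.3120
  SO₂ term: 0.0053·120.5^0.26·exp(0.059·50-1.3120) = 0.09478
  Sd branch = 0.01025·Sd^0.27·e^(0.036·RH+0.049·T) = 1.279 μm/a
  sum: 0.09478 + 1.279 → r_corr = 1.374 μm/a
  mass loss = 1.374 μm/a × 8.96 g/cm³ = 12.31 g·m⁻²·a⁻¹
carbon steel: T>10 °C ⇒ hinge -0.054·(26.4−10) = -0.8856
  Pd branch = 1.77·Pd^0.52·e^(0.02·RH+f) = 23.98 μm/a
  Sd branch = 0.102·Sd^0.62·e^(0.033·RH+0.04·T) = 81.68 μm/a
  sum: 23.98 + 81.68 → r_corr = 105.7 μm/a
  mass loss = 105.7 μm/a × 7.85 g/cm³ = 829.4 g·m⁻²·a⁻¹
zinc: f(T) = -0.071·(T−10) [T>10 °C] = -1.1644
  SO₂ term: 0.0129·120.5^0.44·exp(0.046·50-1.1644) = 0.3307
  Sd branch = 0.0175·Sd^0.57·e^(0.008·RH+0.085·T) = 9.555 μm/a
  sum: 0.3307 + 9.555 → r_corr = 9.886 μm/a
  mass loss = 9.886 μm/a × 7.14 g/cm³ = 70.59 g·m⁻²·a⁻¹
Ordering by g·m⁻²·a⁻¹: carbon steel (829) > zinc (70.6) > copper (12.3)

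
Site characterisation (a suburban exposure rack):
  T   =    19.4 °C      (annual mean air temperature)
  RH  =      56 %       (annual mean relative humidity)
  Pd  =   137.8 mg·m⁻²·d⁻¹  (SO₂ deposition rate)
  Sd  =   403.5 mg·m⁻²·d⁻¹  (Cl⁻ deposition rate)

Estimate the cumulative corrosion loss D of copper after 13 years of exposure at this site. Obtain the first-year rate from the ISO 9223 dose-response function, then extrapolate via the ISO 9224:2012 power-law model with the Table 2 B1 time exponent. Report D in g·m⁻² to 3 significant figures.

D(13) = 62.0 g·m⁻²

copper: T>10 °C ⇒ hinge -0.080·(19.4−10) = -0.7520
  Pd branch = 0.0053·Pd^0.26·e^(0.059·RH+f) = 0.2448 μm/a
  Cl⁻ term: 0.01025·403.5^0.27·exp(0.036·56+0.049·19.4) = 1.006
  sum: 0.2448 + 1.006 → r_corr = 1.251 μm/a
Power-law: D(13) = r_corr · 13^0.667
  D(13) = 1.251 × 13^0.667 = 1.251 × 5.534 = 6.922 μm
  Mass loss = 6.922 μm × 8.96 g/cm³ = 62.02 g·m⁻²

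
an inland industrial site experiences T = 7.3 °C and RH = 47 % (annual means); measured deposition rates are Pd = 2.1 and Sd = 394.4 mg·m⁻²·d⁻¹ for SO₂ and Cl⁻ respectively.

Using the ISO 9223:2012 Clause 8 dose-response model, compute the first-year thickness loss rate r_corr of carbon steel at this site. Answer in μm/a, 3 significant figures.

r_corr = 30.7 μm/a

carbon steel: temperature factor f = +0.150·(-2.7) = -0.4050
  SO₂ term: 1.77·2.1^0.52·exp(0.02·47-0.4050) = 4.445
  Sd branch = 0.102·Sd^0.62·e^(0.033·RH+0.04·T) = 26.21 μm/a
  sum: 4.445 + 26.21 → r_corr = 30.66 μm/a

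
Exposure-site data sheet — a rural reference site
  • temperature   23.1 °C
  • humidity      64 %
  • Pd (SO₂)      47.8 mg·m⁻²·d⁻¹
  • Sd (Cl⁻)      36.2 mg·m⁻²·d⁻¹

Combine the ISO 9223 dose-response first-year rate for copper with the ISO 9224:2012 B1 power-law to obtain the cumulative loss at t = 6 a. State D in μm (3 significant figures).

copper: temperature factor f = -0.080·(13.1) = -1.0480
  Pd branch = 0.0053·Pd^0.26·e^(0.059·RH+f) = 0.2217 μm/a
  Cl⁻ term: 0.01025·36.2^0.27·exp(0.036·64+0.049·23.1) = 0.839
  r_corr = 0.2217 + 0.839 = 1.061 μm/a
Power-law: D(6) = r_corr · 6^0.667
  D(6) = 1.061 × 6^0.667 = 1.061 × 3.304 = 3.504 μm

D(6) = 3.50 μm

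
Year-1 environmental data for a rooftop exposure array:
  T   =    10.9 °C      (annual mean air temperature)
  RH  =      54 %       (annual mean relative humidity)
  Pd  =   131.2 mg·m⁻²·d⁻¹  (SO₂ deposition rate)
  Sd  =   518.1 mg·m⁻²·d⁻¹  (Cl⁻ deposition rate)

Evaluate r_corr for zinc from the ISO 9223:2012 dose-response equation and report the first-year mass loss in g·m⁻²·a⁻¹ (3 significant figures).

zinc: temperature factor f = -0.071·(0.9) = -0.0639
  sulphur-dioxide contribution → 1.24 μm/a
  chloride contribution → 2.4 μm/a
  total first-year rate 3.64 μm/a
Convert to mass loss: 3.64 μm/a × 7.14 g/cm³ = 25.99 g·m⁻²·a⁻¹

r_corr = 26.0 g·m⁻²·a⁻¹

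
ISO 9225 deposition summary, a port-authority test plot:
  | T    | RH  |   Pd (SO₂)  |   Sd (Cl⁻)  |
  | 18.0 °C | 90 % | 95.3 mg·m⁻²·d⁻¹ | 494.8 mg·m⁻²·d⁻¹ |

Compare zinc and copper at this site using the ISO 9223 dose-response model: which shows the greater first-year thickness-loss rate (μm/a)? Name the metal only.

zinc

zinc: T>10 °C ⇒ hinge -0.071·(18.0−10) = -0.5680
  SO₂ term: 0.0129·95.3^0.44·exp(0.046·90-0.5680) = 3.409
  Cl⁻ term: 0.0175·494.8^0.57·exp(0.008·90+0.085·18.0) = 5.702
  r_corr = 3.409 + 5.702 = 9.111 μm/a
copper: f(T) = -0.080·(T−10) [T>10 °C] = -0.6400
  SO₂ term: 0.0053·95.3^0.26·exp(0.059·90-0.6400) = 1.849
  Cl⁻ term: 0.01025·494.8^0.27·exp(0.036·90+0.049·18.0) = 3.376
  sum: 1.849 + 3.376 → r_corr = 5.225 μm/a
Ordering by μm/a: zinc (9.11) > copper (5.23)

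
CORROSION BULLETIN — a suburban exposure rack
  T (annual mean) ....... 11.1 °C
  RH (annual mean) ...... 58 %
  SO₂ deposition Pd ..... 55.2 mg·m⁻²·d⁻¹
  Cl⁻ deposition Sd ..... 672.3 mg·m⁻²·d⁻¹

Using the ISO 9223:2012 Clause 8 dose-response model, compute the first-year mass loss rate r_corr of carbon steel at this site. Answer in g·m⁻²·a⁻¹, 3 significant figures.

carbon steel: T>10 °C ⇒ hinge -0.054·(11.1−10) = -0.0594
  Pd branch = 1.77·Pd^0.52·e^(0.02·RH+f) = 42.83 μm/a
  Sd branch = 0.102·Sd^0.62·e^(0.033·RH+0.04·T) = 61.06 μm/a
  sum: 42.83 + 61.06 → r_corr = 103.9 μm/a
Convert to mass loss: 103.9 μm/a × 7.85 g/cm³ = 815.5 g·m⁻²·a⁻¹

r_corr = 816 g·m⁻²·a⁻¹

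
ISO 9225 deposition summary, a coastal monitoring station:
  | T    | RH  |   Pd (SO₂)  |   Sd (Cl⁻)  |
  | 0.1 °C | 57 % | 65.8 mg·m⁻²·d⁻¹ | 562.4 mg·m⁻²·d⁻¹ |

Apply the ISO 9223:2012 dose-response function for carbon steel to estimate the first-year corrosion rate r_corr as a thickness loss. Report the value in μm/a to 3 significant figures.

r_corr = 45.1 μm/a

carbon steel: T≤10 °C ⇒ hinge +0.150·(0.1−10) = -1.4850
  Pd branch = 1.77·Pd^0.52·e^(0.02·RH+f) = 11.06 μm/a
  Cl⁻ term: 0.102·562.4^0.62·exp(0.033·57+0.04·0.1) = 34.06
  r_corr = 11.06 + 34.06 = 45.12 μm/a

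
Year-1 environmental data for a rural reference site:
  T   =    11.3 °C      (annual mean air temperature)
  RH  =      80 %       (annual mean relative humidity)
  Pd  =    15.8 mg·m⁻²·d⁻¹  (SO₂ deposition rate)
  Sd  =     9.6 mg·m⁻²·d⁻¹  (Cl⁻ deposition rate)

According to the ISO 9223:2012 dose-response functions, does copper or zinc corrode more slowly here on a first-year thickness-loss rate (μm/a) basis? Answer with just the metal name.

copper: temperature factor f = -0.080·(1.3) = -0.1040
  Pd branch = 0.0053·Pd^0.26·e^(0.059·RH+f) = 1.098 μm/a
  Sd branch = 0.01025·Sd^0.27·e^(0.036·RH+0.049·T) = 0.585 μm/a
  r_corr = 1.098 + 0.585 = 1.683 μm/a
zinc: T>10 °C ⇒ hinge -0.071·(11.3−10) = -0.0923
  SO₂ term: 0.0129·15.8^0.44·exp(0.046·80-0.0923) = 1.571
  Sd branch = 0.0175·Sd^0.57·e^(0.008·RH+0.085·T) = 0.3148 μm/a
  sum: 1.571 + 0.3148 → r_corr = 1.886 μm/a
Ordering by μm/a: zinc (1.89) > copper (1.68)

copper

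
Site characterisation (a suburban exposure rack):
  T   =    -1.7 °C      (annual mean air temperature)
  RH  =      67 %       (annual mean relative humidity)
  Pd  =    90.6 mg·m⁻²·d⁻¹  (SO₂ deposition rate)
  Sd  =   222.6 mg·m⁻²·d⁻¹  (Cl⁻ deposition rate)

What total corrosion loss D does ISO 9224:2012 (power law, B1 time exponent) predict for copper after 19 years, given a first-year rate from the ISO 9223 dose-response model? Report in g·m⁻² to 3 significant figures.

copper: T≤10 °C ⇒ hinge +0.126·(-1.7−10) = -1.4742
  Pd branch = 0.0053·Pd^0.26·e^(0.059·RH+f) = 0.204 μm/a
  Cl⁻ term: 0.01025·222.6^0.27·exp(0.036·67+0.049·-1.7) = 0.4528
  r_corr = 0.204 + 0.4528 = 0.6568 μm/a
Long-term exponent b (ISO 9224 Table 2, B1) = 0.667
  D(19) = 0.6568 × 19^0.667 = 0.6568 × 7.127 = 4.681 μm
  Mass loss = 4.681 μm × 8.96 g/cm³ = 41.94 g·m⁻²

D(19) = 41.9 g·m⁻²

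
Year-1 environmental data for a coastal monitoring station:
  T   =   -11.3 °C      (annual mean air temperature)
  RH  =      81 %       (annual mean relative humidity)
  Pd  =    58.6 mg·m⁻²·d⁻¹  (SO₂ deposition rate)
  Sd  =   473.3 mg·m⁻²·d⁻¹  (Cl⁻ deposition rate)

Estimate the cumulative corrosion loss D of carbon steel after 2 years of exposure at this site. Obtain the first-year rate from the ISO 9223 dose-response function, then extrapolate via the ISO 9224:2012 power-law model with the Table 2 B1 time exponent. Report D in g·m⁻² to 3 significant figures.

carbon steel: T≤10 °C ⇒ hinge +0.150·(-11.3−10) = -3.1950
  SO₂ term: 1.77·58.6^0.52·exp(0.02·81-3.1950) = 3.043
  Sd branch = 0.102·Sd^0.62·e^(0.033·RH+0.04·T) = 42.83 μm/a
  sum: 3.043 + 42.83 → r_corr = 45.87 μm/a
Power-law: D(2) = r_corr · 2^0.523
  D(2) = 45.87 × 2^0.523 = 45.87 × 1.437 = 65.92 μm
  Mass loss = 65.92 μm × 7.85 g/cm³ = 517.4 g·m⁻²

D(2) = 517 g·m⁻²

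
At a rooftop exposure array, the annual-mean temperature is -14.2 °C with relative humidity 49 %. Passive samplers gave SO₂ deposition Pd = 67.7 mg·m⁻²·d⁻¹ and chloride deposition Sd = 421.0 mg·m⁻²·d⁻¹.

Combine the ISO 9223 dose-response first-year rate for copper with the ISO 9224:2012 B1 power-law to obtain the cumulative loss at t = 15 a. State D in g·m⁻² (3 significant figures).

copper: T≤10 °C ⇒ hinge +0.126·(-14.2−10) = -3.0492
  sulphur-dioxide contribution → 0.01354 μm/a
  chloride contribution → 0.1525 μm/a
  ⇒ r_corr(copper) = 0.166 μm/a
Power-law: D(15) = r_corr · 15^0.667
  D(15) = 0.166 × 15^0.667 = 0.166 × 6.088 = 1.011 μm
  Mass loss = 1.011 μm × 8.96 g/cm³ = 9.055 g·m⁻²

D(15) = 9.06 g·m⁻²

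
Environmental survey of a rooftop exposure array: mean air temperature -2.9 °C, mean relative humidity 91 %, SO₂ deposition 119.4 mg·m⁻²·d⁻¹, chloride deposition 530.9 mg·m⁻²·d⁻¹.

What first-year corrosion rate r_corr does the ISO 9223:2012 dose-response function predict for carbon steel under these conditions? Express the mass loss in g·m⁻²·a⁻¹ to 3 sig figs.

r_corr = 852 g·m⁻²·a⁻¹

carbon steel: temperature factor f = +0.150·(-12.9) = -1.9350
  SO₂ term: 1.77·119.4^0.52·exp(0.02·91-1.9350) = 18.97
  Cl⁻ term: 0.102·530.9^0.62·exp(0.033·91+0.04·-2.9) = 89.52
  sum: 18.97 + 89.52 → r_corr = 108.5 μm/a
Convert to mass loss: 108.5 μm/a × 7.85 g/cm³ = 851.6 g·m⁻²·a⁻¹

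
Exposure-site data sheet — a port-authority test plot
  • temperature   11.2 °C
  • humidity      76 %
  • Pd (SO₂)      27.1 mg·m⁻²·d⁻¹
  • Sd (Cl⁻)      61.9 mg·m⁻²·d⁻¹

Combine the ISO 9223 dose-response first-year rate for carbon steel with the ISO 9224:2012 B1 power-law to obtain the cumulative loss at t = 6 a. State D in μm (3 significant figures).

carbon steel: f(T) = -0.054·(T−10) [T>10 °C] = -0.0648
  sulphur-dioxide contribution → 42.18 μm/a
  chloride contribution → 25.31 μm/a
  ⇒ r_corr(carbon steel) = 67.49 μm/a
ISO 9224: D(t) = r_corr · t^b with b = 0.523 (carbon steel, B1)
  D(6) = 67.49 × 6^0.523 = 67.49 × 2.553 = 172.3 μm

D(6) = 172 μm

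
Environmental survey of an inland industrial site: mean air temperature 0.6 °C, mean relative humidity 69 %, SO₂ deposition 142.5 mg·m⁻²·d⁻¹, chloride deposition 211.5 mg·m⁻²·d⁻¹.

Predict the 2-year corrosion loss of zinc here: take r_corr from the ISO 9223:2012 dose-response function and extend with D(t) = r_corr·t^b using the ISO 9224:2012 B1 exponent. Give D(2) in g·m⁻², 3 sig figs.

D(2) = 32.5 g·m⁻²

zinc: T≤10 °C ⇒ hinge +0.038·(0.6−10) = -0.3572
  sulphur-dioxide contribution → 1.912 μm/a
  chloride contribution → 0.6766 μm/a
  ⇒ r_corr(zinc) = 2.589 μm/a
Power-law: D(2) = r_corr · 2^0.813
  D(2) = 2.589 × 2^0.813 = 2.589 × 1.757 = 4.549 μm
  Mass loss = 4.549 μm × 7.14 g/cm³ = 32.48 g·m⁻²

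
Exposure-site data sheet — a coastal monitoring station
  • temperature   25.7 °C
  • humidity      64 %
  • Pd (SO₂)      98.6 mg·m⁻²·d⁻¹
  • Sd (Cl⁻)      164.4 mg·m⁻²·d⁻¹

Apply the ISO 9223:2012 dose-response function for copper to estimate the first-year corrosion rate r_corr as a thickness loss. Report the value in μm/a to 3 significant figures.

r_corr = 1.65 μm/a

copper: f(T) = -0.080·(T−10) [T>10 °C] = -1.2560
  SO₂ term: 0.0053·98.6^0.26·exp(0.059·64-1.2560) = 0.2173
  Cl⁻ term: 0.01025·164.4^0.27·exp(0.036·64+0.049·25.7) = 1.434
  r_corr = 0.2173 + 1.434 = 1.651 μm/a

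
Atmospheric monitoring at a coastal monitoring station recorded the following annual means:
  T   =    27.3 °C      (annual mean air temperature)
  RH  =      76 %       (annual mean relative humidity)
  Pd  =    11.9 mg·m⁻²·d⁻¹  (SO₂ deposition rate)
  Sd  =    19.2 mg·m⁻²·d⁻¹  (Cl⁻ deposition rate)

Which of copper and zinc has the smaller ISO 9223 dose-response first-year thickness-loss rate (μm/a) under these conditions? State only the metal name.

copper

copper: temperature factor f = -0.080·(17.3) = -1.3840
  Pd branch = 0.0053·Pd^0.26·e^(0.059·RH+f) = 0.224 μm/a
  Cl⁻ term: 0.01025·19.2^0.27·exp(0.036·76+0.049·27.3) = 1.338
  r_corr = 0.224 + 1.338 = 1.562 μm/a
zinc: T>10 °C ⇒ hinge -0.071·(27.3−10) = -1.2283
  SO₂ term: 0.0129·11.9^0.44·exp(0.046·76-1.2283) = 0.3704
  Cl⁻ term: 0.0175·19.2^0.57·exp(0.008·76+0.085·27.3) = 1.763
  sum: 0.3704 + 1.763 → r_corr = 2.134 μm/a
Ordering by μm/a: zinc (2.13) > copper (1.56)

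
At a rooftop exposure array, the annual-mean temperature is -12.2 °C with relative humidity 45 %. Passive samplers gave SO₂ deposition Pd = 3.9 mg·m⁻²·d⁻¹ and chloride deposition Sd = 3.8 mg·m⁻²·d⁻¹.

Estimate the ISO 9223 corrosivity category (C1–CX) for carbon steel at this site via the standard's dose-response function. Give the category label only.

carbon steel: f(T) = +0.150·(T−10) [T≤10 °C] = -3.3300
  SO₂ term: 1.77·3.9^0.52·exp(0.02·45-3.3300) = 0.3162
  Sd branch = 0.102·Sd^0.62·e^(0.033·RH+0.04·T) = 0.6325 μm/a
  sum: 0.3162 + 0.6325 → r_corr = 0.9487 μm/a
0.949 μm/a falls in (0, 1.3] for carbon steel → category C1

C1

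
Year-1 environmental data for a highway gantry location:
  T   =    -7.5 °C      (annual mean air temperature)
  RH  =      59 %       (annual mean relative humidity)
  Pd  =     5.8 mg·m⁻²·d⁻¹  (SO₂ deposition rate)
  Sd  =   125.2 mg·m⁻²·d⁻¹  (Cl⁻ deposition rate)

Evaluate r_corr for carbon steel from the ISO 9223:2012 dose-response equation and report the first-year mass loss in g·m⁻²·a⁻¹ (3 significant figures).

r_corr = 91.2 g·m⁻²·a⁻¹

carbon steel: f(T) = +0.150·(T−10) [T≤10 °C] = -2.6250
  SO₂ term: 1.77·5.8^0.52·exp(0.02·59-2.6250) = 1.041
  Sd branch = 0.102·Sd^0.62·e^(0.033·RH+0.04·T) = 10.58 μm/a
  r_corr = 1.041 + 10.58 = 11.62 μm/a
Convert to mass loss: 11.62 μm/a × 7.85 g/cm³ = 91.21 g·m⁻²·a⁻¹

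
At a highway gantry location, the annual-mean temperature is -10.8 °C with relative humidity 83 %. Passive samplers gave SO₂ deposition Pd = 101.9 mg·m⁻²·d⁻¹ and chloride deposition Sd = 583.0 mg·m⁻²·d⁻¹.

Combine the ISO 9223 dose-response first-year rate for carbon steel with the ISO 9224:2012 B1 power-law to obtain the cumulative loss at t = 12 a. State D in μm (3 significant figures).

carbon steel: temperature factor f = +0.150·(-20.8) = -3.1200
  Pd branch = 1.77·Pd^0.52·e^(0.02·RH+f) = 4.551 μm/a
  Cl⁻ term: 0.102·583.0^0.62·exp(0.033·83+0.04·-10.8) = 53.12
  sum: 4.551 + 53.12 → r_corr = 57.67 μm/a
Power-law: D(12) = r_corr · 12^0.523
  D(12) = 57.67 × 12^0.523 = 57.67 × 3.668 = 211.5 μm

D(12) = 212 μm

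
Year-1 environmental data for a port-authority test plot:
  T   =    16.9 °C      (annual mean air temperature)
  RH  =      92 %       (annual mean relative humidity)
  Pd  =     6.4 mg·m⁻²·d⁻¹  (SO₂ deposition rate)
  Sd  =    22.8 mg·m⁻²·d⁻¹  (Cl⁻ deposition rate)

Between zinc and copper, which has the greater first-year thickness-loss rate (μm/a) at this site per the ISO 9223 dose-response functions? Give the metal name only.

zinc: T>10 °C ⇒ hinge -0.071·(16.9−10) = -0.4899
  sulphur-dioxide contribution → 1.232 μm/a
  chloride contribution → 0.9132 μm/a
  total first-year rate 2.145 μm/a
copper: T>10 °C ⇒ hinge -0.080·(16.9−10) = -0.5520
  sulphur-dioxide contribution → 1.126 μm/a
  chloride contribution → 1.498 μm/a
  ⇒ r_corr(copper) = 2.623 μm/a
Ordering by μm/a: copper (2.62) > zinc (2.14)

copper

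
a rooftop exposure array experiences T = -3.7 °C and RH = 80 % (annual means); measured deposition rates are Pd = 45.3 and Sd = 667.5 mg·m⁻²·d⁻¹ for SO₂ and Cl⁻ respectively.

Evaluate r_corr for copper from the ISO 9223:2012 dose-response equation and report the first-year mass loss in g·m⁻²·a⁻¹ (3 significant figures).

copper: T≤10 °C ⇒ hinge +0.126·(-3.7−10) = -1.7262
  sulphur-dioxide contribution → 0.2851 μm/a
  chloride contribution → 0.8818 μm/a
  ⇒ r_corr(copper) = 1.167 μm/a
Convert to mass loss: 1.167 μm/a × 8.96 g/cm³ = 10.46 g·m⁻²·a⁻¹

r_corr = 10.5 g·m⁻²·a⁻¹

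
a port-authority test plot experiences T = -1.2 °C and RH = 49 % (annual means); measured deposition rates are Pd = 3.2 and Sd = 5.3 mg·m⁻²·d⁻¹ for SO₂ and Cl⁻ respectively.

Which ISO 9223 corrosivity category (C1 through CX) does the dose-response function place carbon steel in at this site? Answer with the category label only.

carbon steel: f(T) = +0.150·(T−10) [T≤10 °C] = -1.6800
  SO₂ term: 1.77·3.2^0.52·exp(0.02·49-1.6800) = 1.609
  Cl⁻ term: 0.102·5.3^0.62·exp(0.033·49+0.04·-1.2) = 1.377
  r_corr = 1.609 + 1.377 = 2.987 μm/a
2.99 μm/a falls in (1.3, 25] for carbon steel → category C2

C2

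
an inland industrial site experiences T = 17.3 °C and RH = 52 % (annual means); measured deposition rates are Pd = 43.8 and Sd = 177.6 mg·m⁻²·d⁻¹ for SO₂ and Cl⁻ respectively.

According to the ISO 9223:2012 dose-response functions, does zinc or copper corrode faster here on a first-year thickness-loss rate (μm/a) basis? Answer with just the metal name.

zinc

zinc: f(T) = -0.071·(T−10) [T>10 °C] = -0.5183
  SO₂ term: 0.0129·43.8^0.44·exp(0.046·52-0.5183) = 0.4432
  Cl⁻ term: 0.0175·177.6^0.57·exp(0.008·52+0.085·17.3) = 2.211
  r_corr = 0.4432 + 2.211 = 2.654 μm/a
copper: temperature factor f = -0.080·(7.3) = -0.5840
  Pd branch = 0.0053·Pd^0.26·e^(0.059·RH+f) = 0.1698 μm/a
  Cl⁻ term: 0.01025·177.6^0.27·exp(0.036·52+0.049·17.3) = 0.6298
  r_corr = 0.1698 + 0.6298 = 0.7996 μm/a
Ordering by μm/a: zinc (2.65) > copper (0.8)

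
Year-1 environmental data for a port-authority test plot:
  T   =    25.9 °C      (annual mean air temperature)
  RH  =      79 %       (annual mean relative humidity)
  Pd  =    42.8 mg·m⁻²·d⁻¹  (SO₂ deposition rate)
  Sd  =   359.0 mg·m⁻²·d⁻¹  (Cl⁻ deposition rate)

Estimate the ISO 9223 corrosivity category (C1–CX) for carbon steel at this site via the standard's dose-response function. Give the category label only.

carbon steel: T>10 °C ⇒ hinge -0.054·(25.9−10) = -0.8586
  Pd branch = 1.77·Pd^0.52·e^(0.02·RH+f) = 25.68 μm/a
  Cl⁻ term: 0.102·359.0^0.62·exp(0.033·79+0.04·25.9) = 149.6
  r_corr = 25.68 + 149.6 = 175.3 μm/a
Category bounds: 80…200 μm/a bracket r_corr ⇒ C5

C5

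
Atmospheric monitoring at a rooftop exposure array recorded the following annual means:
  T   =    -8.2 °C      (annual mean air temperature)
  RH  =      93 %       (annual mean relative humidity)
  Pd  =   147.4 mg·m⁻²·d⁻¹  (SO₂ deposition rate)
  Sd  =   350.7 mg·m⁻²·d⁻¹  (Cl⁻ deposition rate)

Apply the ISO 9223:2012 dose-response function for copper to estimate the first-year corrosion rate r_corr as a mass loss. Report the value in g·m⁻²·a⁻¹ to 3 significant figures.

copper: T≤10 °C ⇒ hinge +0.126·(-8.2−10) = -2.2932
  Pd branch = 0.0053·Pd^0.26·e^(0.059·RH+f) = 0.4733 μm/a
  Sd branch = 0.01025·Sd^0.27·e^(0.036·RH+0.049·T) = 0.9492 μm/a
  r_corr = 0.4733 + 0.9492 = 1.423 μm/a
Convert to mass loss: 1.423 μm/a × 8.96 g/cm³ = 12.75 g·m⁻²·a⁻¹

r_corr = 12.7 g·m⁻²·a⁻¹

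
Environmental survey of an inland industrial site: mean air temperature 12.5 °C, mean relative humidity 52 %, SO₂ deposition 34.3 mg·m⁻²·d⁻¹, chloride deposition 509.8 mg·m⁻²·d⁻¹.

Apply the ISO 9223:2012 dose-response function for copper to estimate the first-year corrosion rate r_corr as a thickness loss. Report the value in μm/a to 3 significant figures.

r_corr = 0.896 μm/a

copper: temperature factor f = -0.080·(2.5) = -0.2000
  Pd branch = 0.0053·Pd^0.26·e^(0.059·RH+f) = 0.2339 μm/a
  Cl⁻ term: 0.01025·509.8^0.27·exp(0.036·52+0.049·12.5) = 0.6618
  sum: 0.2339 + 0.6618 → r_corr = 0.8957 μm/a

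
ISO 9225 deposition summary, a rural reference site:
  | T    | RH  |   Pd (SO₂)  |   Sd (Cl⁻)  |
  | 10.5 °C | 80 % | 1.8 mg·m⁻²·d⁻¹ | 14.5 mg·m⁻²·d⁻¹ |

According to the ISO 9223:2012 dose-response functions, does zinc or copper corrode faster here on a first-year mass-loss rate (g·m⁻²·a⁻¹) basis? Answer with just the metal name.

zinc: temperature factor f = -0.071·(0.5) = -0.0355
  Pd branch = 0.0129·Pd^0.44·e^(0.046·RH+f) = 0.6393 μm/a
  Cl⁻ term: 0.0175·14.5^0.57·exp(0.008·80+0.085·10.5) = 0.372
  sum: 0.6393 + 0.372 → r_corr = 1.011 μm/a
  mass loss = 1.011 μm/a × 7.14 g/cm³ = 7.221 g·m⁻²·a⁻¹
copper: f(T) = -0.080·(T−10) [T>10 °C] = -0.0400
  SO₂ term: 0.0053·1.8^0.26·exp(0.059·80-0.0400) = 0.6655
  Cl⁻ term: 0.01025·14.5^0.27·exp(0.036·80+0.049·10.5) = 0.6288
  r_corr = 0.6655 + 0.6288 = 1.294 μm/a
  mass loss = 1.294 μm/a × 8.96 g/cm³ = 11.6 g·m⁻²·a⁻¹
Ordering by g·m⁻²·a⁻¹: copper (11.6) > zinc (7.22)

copper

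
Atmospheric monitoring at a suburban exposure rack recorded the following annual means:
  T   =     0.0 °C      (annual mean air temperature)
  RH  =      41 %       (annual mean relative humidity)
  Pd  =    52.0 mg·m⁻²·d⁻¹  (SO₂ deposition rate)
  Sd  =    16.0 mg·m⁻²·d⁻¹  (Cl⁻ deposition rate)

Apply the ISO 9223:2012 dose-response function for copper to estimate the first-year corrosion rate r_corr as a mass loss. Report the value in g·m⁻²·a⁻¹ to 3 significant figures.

r_corr = 1.27 g·m⁻²·a⁻¹

copper: f(T) = +0.126·(T−10) [T≤10 °C] = -1.2600
  SO₂ term: 0.0053·52.0^0.26·exp(0.059·41-1.2600) = 0.04718
  Cl⁻ term: 0.01025·16.0^0.27·exp(0.036·41+0.049·0.0) = 0.09481
  sum: 0.04718 + 0.09481 → r_corr = 0.142 μm/a
Convert to mass loss: 0.142 μm/a × 8.96 g/cm³ = 1.272 g·m⁻²·a⁻¹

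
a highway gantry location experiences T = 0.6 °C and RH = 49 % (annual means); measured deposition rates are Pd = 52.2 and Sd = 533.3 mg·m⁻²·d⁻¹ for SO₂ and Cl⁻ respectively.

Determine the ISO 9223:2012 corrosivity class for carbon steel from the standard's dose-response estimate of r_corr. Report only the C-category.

C3

carbon steel: f(T) = +0.150·(T−10) [T≤10 °C] = -1.4100
  SO₂ term: 1.77·52.2^0.52·exp(0.02·49-1.4100) = 9.004
  Cl⁻ term: 0.102·533.3^0.62·exp(0.033·49+0.04·0.6) = 25.82
  sum: 9.004 + 25.82 → r_corr = 34.83 μm/a
34.8 μm/a falls in (25, 50] for carbon steel → category C3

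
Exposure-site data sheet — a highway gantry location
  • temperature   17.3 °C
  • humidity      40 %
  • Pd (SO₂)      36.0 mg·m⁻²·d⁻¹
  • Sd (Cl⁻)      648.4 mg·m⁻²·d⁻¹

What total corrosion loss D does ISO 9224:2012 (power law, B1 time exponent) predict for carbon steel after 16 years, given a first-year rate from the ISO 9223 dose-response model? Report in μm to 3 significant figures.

carbon steel: f(T) = -0.054·(T−10) [T>10 °C] = -0.3942
  Pd branch = 1.77·Pd^0.52·e^(0.02·RH+f) = 17.12 μm/a
  Sd branch = 0.102·Sd^0.62·e^(0.033·RH+0.04·T) = 42.24 μm/a
  sum: 17.12 + 42.24 → r_corr = 59.36 μm/a
ISO 9224: D(t) = r_corr · t^b with b = 0.523 (carbon steel, B1)
  D(16) = 59.36 × 16^0.523 = 59.36 × 4.263 = 253.1 μm

D(16) = 253 μm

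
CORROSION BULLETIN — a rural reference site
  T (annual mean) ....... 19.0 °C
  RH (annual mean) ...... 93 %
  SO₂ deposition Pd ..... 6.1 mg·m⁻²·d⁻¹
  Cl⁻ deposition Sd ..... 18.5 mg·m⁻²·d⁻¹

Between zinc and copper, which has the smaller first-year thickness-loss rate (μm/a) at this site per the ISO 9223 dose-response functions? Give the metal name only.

zinc: f(T) = -0.071·(T−10) [T>10 °C] = -0.6390
  Pd branch = 0.0129·Pd^0.44·e^(0.046·RH+f) = 1.088 μm/a
  Sd branch = 0.0175·Sd^0.57·e^(0.008·RH+0.085·T) = 0.9768 μm/a
  sum: 1.088 + 0.9768 → r_corr = 2.065 μm/a
copper: temperature factor f = -0.080·(9.0) = -0.7200
  SO₂ term: 0.0053·6.1^0.26·exp(0.059·93-0.7200) = 0.9971
  Cl⁻ term: 0.01025·18.5^0.27·exp(0.036·93+0.049·19.0) = 1.626
  r_corr = 0.9971 + 1.626 = 2.623 μm/a
Ordering by μm/a: copper (2.62) > zinc (2.06)

zinc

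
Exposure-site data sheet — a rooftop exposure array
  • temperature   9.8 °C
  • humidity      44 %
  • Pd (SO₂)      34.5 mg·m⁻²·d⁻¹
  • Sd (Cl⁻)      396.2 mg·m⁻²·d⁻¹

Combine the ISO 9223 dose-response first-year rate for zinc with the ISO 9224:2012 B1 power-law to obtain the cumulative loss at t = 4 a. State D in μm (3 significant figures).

zinc: f(T) = +0.038·(T−10) [T≤10 °C] = -0.0076
  Pd branch = 0.0129·Pd^0.44·e^(0.046·RH+f) = 0.4602 μm/a
  Cl⁻ term: 0.0175·396.2^0.57·exp(0.008·44+0.085·9.8) = 1.732
  sum: 0.4602 + 1.732 → r_corr = 2.192 μm/a
Power-law: D(4) = r_corr · 4^0.813
  D(4) = 2.192 × 4^0.813 = 2.192 × 3.087 = 6.766 μm

D(4) = 6.77 μm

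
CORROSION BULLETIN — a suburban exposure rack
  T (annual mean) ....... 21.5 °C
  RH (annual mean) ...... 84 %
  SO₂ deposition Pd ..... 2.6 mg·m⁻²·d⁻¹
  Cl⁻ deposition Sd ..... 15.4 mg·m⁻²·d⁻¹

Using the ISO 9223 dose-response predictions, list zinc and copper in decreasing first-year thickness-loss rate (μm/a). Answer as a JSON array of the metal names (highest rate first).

["copper", "zinc"]

zinc: T>10 °C ⇒ hinge -0.071·(21.5−10) = -0.8165
  sulphur-dioxide contribution → 0.4137 μm/a
  chloride contribution → 1.013 μm/a
  ⇒ r_corr(zinc) = 1.426 μm/a
copper: temperature factor f = -0.080·(11.5) = -0.9200
  sulphur-dioxide contribution → 0.3846 μm/a
  chloride contribution → 1.265 μm/a
  total first-year rate 1.65 μm/a
Ordering by μm/a: copper (1.65) > zinc (1.43)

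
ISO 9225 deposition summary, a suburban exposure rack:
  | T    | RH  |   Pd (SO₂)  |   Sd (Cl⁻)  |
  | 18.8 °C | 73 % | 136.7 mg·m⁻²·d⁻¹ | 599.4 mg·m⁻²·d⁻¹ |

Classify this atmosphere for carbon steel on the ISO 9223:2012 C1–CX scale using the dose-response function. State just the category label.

C5

carbon steel: T>10 °C ⇒ hinge -0.054·(18.8−10) = -0.4752
  Pd branch = 1.77·Pd^0.52·e^(0.02·RH+f) = 61.13 μm/a
  Sd branch = 0.102·Sd^0.62·e^(0.033·RH+0.04·T) = 126.9 μm/a
  sum: 61.13 + 126.9 → r_corr = 188.1 μm/a
Category bounds: 80…200 μm/a bracket r_corr ⇒ C5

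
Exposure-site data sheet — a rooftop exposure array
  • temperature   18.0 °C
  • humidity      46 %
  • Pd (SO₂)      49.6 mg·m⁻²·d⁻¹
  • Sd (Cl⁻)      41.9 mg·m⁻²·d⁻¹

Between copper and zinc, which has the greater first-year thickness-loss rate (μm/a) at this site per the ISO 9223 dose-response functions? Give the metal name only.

zinc

copper: f(T) = -0.080·(T−10) [T>10 °C] = -0.6400
  SO₂ term: 0.0053·49.6^0.26·exp(0.059·46-0.6400) = 0.1164
  Cl⁻ term: 0.01025·41.9^0.27·exp(0.036·46+0.049·18.0) = 0.3556
  r_corr = 0.1164 + 0.3556 = 0.472 μm/a
zinc: temperature factor f = -0.071·(8.0) = -0.5680
  SO₂ term: 0.0129·49.6^0.44·exp(0.046·46-0.5680) = 0.338
  Cl⁻ term: 0.0175·41.9^0.57·exp(0.008·46+0.085·18.0) = 0.9817
  r_corr = 0.338 + 0.9817 = 1.32 μm/a
Ordering by μm/a: zinc (1.32) > copper (0.472)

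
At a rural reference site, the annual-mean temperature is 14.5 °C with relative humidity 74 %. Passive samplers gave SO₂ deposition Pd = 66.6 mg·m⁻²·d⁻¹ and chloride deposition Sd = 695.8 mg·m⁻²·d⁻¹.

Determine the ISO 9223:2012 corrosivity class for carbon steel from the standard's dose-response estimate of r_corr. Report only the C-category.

carbon steel: temperature factor f = -0.054·(4.5) = -0.2430
  SO₂ term: 1.77·66.6^0.52·exp(0.02·74-0.2430) = 54.13
  Sd branch = 0.102·Sd^0.62·e^(0.033·RH+0.04·T) = 121.2 μm/a
  r_corr = 54.13 + 121.2 = 175.3 μm/a
175 μm/a falls in (80, 200] for carbon steel → category C5

C5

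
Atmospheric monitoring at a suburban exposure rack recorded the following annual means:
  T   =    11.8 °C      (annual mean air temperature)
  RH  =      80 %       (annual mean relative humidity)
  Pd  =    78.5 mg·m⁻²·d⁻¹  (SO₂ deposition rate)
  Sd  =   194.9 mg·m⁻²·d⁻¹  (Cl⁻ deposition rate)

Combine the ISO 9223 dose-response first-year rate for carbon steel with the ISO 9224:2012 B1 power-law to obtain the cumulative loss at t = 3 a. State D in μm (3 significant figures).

carbon steel: T>10 °C ⇒ hinge -0.054·(11.8−10) = -0.0972
  Pd branch = 1.77·Pd^0.52·e^(0.02·RH+f) = 76.91 μm/a
  Cl⁻ term: 0.102·194.9^0.62·exp(0.033·80+0.04·11.8) = 60.23
  sum: 76.91 + 60.23 → r_corr = 137.1 μm/a
Power-law: D(3) = r_corr · 3^0.523
  D(3) = 137.1 × 3^0.523 = 137.1 × 1.776 = 243.6 μm

D(3) = 244 μm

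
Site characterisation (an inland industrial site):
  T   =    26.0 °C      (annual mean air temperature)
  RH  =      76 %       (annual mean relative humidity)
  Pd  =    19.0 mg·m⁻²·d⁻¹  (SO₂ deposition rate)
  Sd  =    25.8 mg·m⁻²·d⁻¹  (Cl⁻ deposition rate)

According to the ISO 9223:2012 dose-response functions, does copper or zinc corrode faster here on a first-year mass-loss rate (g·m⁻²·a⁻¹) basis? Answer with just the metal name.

zinc

copper: f(T) = -0.080·(T−10) [T>10 °C] = -1.2800
  Pd branch = 0.0053·Pd^0.26·e^(0.059·RH+f) = 0.2807 μm/a
  Cl⁻ term: 0.01025·25.8^0.27·exp(0.036·76+0.049·26.0) = 1.36
  sum: 0.2807 + 1.36 → r_corr = 1.64 μm/a
  mass loss = 1.64 μm/a × 8.96 g/cm³ = 14.7 g·m⁻²·a⁻¹
zinc: temperature factor f = -0.071·(16.0) = -1.1360
  SO₂ term: 0.0129·19.0^0.44·exp(0.046·76-1.1360) = 0.4991
  Sd branch = 0.0175·Sd^0.57·e^(0.008·RH+0.085·T) = 1.869 μm/a
  sum: 0.4991 + 1.869 → r_corr = 2.368 μm/a
  mass loss = 2.368 μm/a × 7.14 g/cm³ = 16.9 g·m⁻²·a⁻¹
Ordering by g·m⁻²·a⁻¹: zinc (16.9) > copper (14.7)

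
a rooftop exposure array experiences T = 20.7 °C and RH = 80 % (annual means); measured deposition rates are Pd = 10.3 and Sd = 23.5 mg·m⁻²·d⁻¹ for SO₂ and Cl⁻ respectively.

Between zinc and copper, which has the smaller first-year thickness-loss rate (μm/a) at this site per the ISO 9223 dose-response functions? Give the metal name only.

zinc: T>10 °C ⇒ hinge -0.071·(20.7−10) = -0.7597
  SO₂ term: 0.0129·10.3^0.44·exp(0.046·80-0.7597) = 0.6676
  Sd branch = 0.0175·Sd^0.57·e^(0.008·RH+0.085·T) = 1.166 μm/a
  r_corr = 0.6676 + 1.166 = 1.833 μm/a
copper: temperature factor f = -0.080·(10.7) = -0.8560
  SO₂ term: 0.0053·10.3^0.26·exp(0.059·80-0.8560) = 0.4632
  Cl⁻ term: 0.01025·23.5^0.27·exp(0.036·80+0.049·20.7) = 1.181
  sum: 0.4632 + 1.181 → r_corr = 1.644 μm/a
Ordering by μm/a: zinc (1.83) > copper (1.64)

copper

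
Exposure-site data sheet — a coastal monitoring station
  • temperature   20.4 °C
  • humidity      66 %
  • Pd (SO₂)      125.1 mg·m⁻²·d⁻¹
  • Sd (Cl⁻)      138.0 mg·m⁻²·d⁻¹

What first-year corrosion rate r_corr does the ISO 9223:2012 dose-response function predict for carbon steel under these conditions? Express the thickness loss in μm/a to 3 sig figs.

r_corr = 89.8 μm/a

carbon steel: f(T) = -0.054·(T−10) [T>10 °C] = -0.5616
  Pd branch = 1.77·Pd^0.52·e^(0.02·RH+f) = 46.55 μm/a
  Sd branch = 0.102·Sd^0.62·e^(0.033·RH+0.04·T) = 43.21 μm/a
  sum: 46.55 + 43.21 → r_corr = 89.76 μm/a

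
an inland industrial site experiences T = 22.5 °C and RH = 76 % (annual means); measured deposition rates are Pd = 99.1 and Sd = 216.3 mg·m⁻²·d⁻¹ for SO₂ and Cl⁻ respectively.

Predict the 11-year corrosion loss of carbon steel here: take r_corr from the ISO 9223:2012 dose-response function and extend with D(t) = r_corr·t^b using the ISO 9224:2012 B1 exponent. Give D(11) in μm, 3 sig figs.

carbon steel: T>10 °C ⇒ hinge -0.054·(22.5−10) = -0.6750
  SO₂ term: 1.77·99.1^0.52·exp(0.02·76-0.6750) = 44.97
  Sd branch = 0.102·Sd^0.62·e^(0.033·RH+0.04·T) = 86.38 μm/a
  r_corr = 44.97 + 86.38 = 131.3 μm/a
Power-law: D(11) = r_corr · 11^0.523
  D(11) = 131.3 × 11^0.523 = 131.3 × 3.505 = 460.3 μm

D(11) = 460 μm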